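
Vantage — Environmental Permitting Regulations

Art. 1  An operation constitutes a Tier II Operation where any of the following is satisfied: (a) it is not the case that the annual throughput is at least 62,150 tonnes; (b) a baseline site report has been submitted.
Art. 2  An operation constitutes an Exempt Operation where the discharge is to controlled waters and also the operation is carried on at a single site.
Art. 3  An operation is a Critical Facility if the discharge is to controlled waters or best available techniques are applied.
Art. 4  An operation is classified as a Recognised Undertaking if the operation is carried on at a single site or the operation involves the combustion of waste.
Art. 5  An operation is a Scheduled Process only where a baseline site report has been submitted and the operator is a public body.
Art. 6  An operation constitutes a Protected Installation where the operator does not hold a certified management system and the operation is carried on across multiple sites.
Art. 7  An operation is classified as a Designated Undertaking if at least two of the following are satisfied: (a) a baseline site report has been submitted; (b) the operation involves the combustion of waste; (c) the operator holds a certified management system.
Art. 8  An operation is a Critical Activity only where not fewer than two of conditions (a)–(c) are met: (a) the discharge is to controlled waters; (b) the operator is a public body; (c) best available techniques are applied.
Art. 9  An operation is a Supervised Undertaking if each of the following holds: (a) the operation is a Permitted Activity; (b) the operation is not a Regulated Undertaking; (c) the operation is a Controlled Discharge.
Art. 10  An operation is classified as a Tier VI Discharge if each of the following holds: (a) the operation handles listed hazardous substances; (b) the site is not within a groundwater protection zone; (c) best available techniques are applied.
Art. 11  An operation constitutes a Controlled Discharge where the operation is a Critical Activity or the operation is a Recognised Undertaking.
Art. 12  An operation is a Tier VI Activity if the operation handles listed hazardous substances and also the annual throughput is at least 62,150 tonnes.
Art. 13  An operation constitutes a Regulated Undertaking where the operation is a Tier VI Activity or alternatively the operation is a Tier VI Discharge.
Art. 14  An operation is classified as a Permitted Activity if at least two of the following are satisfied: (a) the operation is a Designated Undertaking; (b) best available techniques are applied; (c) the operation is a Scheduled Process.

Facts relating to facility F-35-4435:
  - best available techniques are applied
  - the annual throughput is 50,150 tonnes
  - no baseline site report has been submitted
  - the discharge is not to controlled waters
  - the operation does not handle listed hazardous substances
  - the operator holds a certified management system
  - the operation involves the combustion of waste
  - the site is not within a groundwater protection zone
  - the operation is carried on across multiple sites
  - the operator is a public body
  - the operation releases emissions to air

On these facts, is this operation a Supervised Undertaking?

Yes

Under article 7: a baseline site report has been submitted? no; the operation involves the combustion of waste? yes; the operator holds a certified management system? yes — 2 of 3 hold (need ≥2) → satisfied.
Under article 5: a baseline site report has been submitted? no; and the operator is a public body? yes. So the operation is not a Scheduled Process.
Under article 14: Designated Undertaking (article 7)? yes; best available techniques are applied? yes; Scheduled Process (article 5)? no — 2 of 3 hold (need ≥2) → satisfied.
Under article 12: the operation handles listed hazardous substances? no; and annual throughput: 50,150 tonnes ≥ 62,150 tonnes? no. So the operation is not a Tier VI Activity.
Under article 10: the operation handles listed hazardous substances? no; and the site is not within a groundwater protection zone? yes; and best available techniques are applied? yes. So the operation is not a Tier VI Discharge.
Under article 13: Tier VI Activity (article 12)? no; or Tier VI Discharge (article 10)? no. So the operation is not a Regulated Undertaking.
Under article 8: the discharge is to controlled waters? no; the operator is a public body? yes; best available techniques are applied? yes — 2 of 3 hold (need ≥2) → satisfied.
Under article 4: the operation is carried on at a single site? no; or the operation involves the combustion of waste? yes. So the operation is a Recognised Undertaking.
Under article 11: Critical Activity (article 8)? yes; or Recognised Undertaking (article 4)? yes. So the operation is a Controlled Discharge.
Under article 9: Permitted Activity (article 14)? yes; and not a Regulated Undertaking (article 13)? yes; and Controlled Discharge (article 11)? yes. So the operation is a Supervised Undertaking.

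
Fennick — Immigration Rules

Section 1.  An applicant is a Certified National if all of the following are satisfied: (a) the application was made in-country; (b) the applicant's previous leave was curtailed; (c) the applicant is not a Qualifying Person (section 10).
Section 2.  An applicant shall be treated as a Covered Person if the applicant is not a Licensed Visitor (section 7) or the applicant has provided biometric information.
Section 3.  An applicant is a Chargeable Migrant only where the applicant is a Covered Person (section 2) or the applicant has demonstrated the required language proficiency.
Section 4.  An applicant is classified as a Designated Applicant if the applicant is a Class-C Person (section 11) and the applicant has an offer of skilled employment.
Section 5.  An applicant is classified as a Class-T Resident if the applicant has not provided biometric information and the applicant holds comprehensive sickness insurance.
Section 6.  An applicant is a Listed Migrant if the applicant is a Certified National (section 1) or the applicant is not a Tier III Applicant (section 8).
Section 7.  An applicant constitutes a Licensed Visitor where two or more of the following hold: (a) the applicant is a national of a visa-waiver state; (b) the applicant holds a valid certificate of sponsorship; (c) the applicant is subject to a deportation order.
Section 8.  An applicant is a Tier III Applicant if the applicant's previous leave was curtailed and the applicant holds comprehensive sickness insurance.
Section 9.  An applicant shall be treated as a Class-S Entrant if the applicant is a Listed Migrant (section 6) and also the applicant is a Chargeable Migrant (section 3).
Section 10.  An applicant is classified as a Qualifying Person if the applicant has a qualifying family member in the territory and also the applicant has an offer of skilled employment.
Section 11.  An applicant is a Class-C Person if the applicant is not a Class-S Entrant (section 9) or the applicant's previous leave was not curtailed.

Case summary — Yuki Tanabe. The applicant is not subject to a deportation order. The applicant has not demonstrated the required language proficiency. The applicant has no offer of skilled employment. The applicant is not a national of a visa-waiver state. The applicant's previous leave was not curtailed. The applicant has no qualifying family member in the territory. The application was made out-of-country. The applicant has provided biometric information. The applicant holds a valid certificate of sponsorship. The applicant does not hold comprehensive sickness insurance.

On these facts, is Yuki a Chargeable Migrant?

Yes

section 7 — Licensed Visitor: the applicant is a national of a visa-waiver state? no; the applicant holds a valid certificate of sponsorship? yes; the applicant is subject to a deportation order? no — 1 of 3 hold (need ≥2) → not satisfied.
section 2 — Covered Person: [not a Licensed Visitor (section 7)? yes] OR [the applicant has provided biometric information? yes] → satisfied.
section 3 — Chargeable Migrant: [Covered Person (section 2)? yes] OR [the applicant has demonstrated the required language proficiency? no] → satisfied.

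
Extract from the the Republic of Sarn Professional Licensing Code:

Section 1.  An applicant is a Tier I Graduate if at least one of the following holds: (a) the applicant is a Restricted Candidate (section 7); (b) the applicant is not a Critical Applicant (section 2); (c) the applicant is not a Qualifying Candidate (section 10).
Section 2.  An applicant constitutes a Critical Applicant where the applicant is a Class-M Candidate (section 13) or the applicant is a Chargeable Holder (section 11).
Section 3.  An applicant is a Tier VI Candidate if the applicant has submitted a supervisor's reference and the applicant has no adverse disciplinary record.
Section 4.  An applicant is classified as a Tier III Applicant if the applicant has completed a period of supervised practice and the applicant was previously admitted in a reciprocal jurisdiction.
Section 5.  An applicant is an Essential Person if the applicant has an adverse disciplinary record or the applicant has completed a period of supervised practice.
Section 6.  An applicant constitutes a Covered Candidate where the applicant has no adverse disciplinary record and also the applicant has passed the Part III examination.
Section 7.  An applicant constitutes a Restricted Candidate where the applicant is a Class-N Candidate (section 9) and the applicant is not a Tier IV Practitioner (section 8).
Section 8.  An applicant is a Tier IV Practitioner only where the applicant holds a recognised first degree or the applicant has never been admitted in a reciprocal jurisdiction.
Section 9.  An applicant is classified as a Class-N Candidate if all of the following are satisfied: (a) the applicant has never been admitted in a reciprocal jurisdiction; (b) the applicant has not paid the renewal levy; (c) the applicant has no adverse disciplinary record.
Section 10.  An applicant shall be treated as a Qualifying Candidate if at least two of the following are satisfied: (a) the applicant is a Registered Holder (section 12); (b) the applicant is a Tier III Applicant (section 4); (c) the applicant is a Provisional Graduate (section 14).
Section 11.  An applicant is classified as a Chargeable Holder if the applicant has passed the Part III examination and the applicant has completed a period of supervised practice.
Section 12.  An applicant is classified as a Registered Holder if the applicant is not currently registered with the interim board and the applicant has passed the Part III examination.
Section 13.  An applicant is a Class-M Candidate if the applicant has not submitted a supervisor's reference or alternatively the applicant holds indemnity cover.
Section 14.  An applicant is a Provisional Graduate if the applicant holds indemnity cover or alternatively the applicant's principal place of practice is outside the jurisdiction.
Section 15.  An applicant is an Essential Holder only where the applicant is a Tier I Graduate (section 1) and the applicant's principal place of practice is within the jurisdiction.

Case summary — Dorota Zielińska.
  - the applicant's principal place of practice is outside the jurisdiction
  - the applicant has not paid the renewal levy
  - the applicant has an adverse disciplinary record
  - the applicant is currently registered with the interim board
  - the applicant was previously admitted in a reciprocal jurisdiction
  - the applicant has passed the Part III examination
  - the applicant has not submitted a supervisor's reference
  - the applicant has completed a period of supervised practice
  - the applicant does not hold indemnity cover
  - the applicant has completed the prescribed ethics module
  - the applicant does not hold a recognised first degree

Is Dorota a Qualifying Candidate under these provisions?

Yes

section 12 — Registered Holder: [the applicant is not currently registered with the interim board? no] AND [the applicant has passed the Part III examination? yes] → not satisfied.
section 4 — Tier III Applicant: [the applicant has completed a period of supervised practice? yes] AND [the applicant was previously admitted in a reciprocal jurisdiction? yes] → satisfied.
section 14 — Provisional Graduate: [the applicant holds indemnity cover? no] OR [the applicant's principal place of practice is outside the jurisdiction? yes] → satisfied.
section 10 — Qualifying Candidate: Registered Holder (section 12)? no; Tier III Applicant (section 4)? yes; Provisional Graduate (section 14)? yes — 2 of 3 hold (need ≥2) → satisfied.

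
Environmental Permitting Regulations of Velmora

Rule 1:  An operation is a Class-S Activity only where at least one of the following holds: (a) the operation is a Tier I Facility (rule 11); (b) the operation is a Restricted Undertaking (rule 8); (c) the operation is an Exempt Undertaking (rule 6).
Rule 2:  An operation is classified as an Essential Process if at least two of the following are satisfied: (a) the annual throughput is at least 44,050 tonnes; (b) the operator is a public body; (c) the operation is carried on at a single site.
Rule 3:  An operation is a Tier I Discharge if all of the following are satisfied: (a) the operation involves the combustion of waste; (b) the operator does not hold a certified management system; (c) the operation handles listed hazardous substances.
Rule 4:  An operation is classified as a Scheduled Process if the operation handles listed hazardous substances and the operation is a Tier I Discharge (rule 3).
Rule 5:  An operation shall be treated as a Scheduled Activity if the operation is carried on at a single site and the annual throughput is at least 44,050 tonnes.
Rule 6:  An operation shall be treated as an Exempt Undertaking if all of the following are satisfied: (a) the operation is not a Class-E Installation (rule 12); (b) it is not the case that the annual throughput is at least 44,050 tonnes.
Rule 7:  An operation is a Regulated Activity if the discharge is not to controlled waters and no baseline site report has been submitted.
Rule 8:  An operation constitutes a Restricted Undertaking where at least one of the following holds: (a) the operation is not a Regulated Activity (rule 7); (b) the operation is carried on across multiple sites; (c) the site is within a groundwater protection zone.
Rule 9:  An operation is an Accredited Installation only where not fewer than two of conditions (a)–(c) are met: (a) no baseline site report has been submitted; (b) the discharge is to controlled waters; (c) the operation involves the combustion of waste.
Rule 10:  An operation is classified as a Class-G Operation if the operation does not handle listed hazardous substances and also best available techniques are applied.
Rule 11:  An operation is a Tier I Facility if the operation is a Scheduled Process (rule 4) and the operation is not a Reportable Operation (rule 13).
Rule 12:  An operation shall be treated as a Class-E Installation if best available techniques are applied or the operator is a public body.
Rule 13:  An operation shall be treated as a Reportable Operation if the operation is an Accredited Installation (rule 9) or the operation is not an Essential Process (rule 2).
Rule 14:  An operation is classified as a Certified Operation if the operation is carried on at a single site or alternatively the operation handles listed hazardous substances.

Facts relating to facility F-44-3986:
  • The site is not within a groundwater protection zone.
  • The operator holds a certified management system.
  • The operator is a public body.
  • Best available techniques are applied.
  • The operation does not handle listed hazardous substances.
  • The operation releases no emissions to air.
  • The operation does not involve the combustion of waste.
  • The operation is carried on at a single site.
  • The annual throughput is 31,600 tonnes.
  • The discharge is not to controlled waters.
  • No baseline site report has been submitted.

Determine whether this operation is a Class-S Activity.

rule 3 — Tier I Discharge: [the operation involves the combustion of waste? no] AND [the operator does not hold a certified management system? no] AND [the operation handles listed hazardous substances? no] → not satisfied.
rule 4 — Scheduled Process: [the operation handles listed hazardous substances? no] AND [Tier I Discharge (rule 3)? no] → not satisfied.
rule 9 — Accredited Installation: no baseline site report has been submitted? yes; the discharge is to controlled waters? no; the operation involves the combustion of waste? no — 1 of 3 hold (need ≥2) → not satisfied.
rule 2 — Essential Process: annual throughput: 31,600 tonnes ≥ 44,050 tonnes? no; the operator is a public body? yes; the operation is carried on at a single site? yes — 2 of 3 hold (need ≥2) → satisfied.
rule 13 — Reportable Operation: [Accredited Installation (rule 9)? no] OR [not an Essential Process (rule 2)? no] → not satisfied.
rule 11 — Tier I Facility: [Scheduled Process (rule 4)? no] AND [not a Reportable Operation (rule 13)? yes] → not satisfied.
rule 7 — Regulated Activity: [the discharge is not to controlled waters? yes] AND [no baseline site report has been submitted? yes] → satisfied.
rule 8 — Restricted Undertaking: [not a Regulated Activity (rule 7)? no] OR [the operation is carried on across multiple sites? no] OR [the site is within a groundwater protection zone? no] → not satisfied.
rule 12 — Class-E Installation: [best available techniques are applied? yes] OR [the operator is a public body? yes] → satisfied.
rule 6 — Exempt Undertaking: [not a Class-E Installation (rule 12)? no] AND [annual throughput: 31,600 tonnes ≥ 44,050 tonnes? no, so negated condition yes] → not satisfied.
rule 1 — Class-S Activity: [Tier I Facility (rule 11)? no] OR [Restricted Undertaking (rule 8)? no] OR [Exempt Undertaking (rule 6)? no] → not satisfied.

No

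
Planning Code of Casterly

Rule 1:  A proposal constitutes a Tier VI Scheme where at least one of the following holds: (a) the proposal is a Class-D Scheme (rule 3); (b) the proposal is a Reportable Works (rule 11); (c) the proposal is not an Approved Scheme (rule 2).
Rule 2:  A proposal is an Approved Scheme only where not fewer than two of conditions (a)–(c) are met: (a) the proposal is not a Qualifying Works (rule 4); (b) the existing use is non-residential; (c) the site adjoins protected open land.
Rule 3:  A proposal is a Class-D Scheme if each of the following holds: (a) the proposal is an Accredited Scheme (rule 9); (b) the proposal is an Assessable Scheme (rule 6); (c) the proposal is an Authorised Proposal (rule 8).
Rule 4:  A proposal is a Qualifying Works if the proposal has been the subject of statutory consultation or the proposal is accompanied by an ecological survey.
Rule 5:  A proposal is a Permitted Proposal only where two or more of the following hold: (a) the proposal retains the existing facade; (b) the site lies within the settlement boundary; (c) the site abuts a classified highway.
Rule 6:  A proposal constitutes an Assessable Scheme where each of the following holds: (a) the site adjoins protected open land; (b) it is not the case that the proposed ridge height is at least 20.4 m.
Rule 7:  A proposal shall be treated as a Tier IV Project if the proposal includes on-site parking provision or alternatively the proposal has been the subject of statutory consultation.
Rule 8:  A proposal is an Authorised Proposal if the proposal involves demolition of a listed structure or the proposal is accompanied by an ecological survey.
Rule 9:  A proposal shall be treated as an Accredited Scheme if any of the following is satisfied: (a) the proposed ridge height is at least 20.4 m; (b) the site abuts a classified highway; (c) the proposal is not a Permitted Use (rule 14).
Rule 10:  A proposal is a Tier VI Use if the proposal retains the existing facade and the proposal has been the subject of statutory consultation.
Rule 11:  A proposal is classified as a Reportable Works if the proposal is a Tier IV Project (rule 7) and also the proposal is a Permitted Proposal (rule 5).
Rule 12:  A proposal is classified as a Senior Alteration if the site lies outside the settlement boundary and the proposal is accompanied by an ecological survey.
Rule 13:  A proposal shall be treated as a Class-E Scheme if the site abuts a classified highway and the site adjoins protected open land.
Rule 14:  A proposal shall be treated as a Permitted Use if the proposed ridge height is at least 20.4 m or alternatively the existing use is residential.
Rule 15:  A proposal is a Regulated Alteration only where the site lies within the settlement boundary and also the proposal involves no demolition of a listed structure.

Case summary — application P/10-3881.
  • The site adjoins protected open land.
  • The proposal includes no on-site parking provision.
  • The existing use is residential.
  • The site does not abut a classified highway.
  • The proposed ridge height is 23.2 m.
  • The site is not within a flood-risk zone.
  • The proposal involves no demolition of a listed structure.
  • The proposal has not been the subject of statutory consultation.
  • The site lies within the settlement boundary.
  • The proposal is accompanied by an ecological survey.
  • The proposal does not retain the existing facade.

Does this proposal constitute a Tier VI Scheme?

rule 14 — Permitted Use: [proposed ridge height: 23.2 m ≥ 20.4 m? yes] OR [the existing use is residential? yes] → satisfied.
rule 9 — Accredited Scheme: [proposed ridge height: 23.2 m ≥ 20.4 m? yes] OR [the site abuts a classified highway? no] OR [not a Permitted Use (rule 14)? no] → satisfied.
rule 6 — Assessable Scheme: [the site adjoins protected open land? yes] AND [proposed ridge height: 23.2 m ≥ 20.4 m? yes, so negated condition no] → not satisfied.
rule 8 — Authorised Proposal: [the proposal involves demolition of a listed structure? no] OR [the proposal is accompanied by an ecological survey? yes] → satisfied.
rule 3 — Class-D Scheme: [Accredited Scheme (rule 9)? yes] AND [Assessable Scheme (rule 6)? no] AND [Authorised Proposal (rule 8)? yes] → not satisfied.
rule 7 — Tier IV Project: [the proposal includes on-site parking provision? no] OR [the proposal has been the subject of statutory consultation? no] → not satisfied.
rule 5 — Permitted Proposal: the proposal retains the existing facade? no; the site lies within the settlement boundary? yes; the site abuts a classified highway? no — 1 of 3 hold (need ≥2) → not satisfied.
rule 11 — Reportable Works: [Tier IV Project (rule 7)? no] AND [Permitted Proposal (rule 5)? no] → not satisfied.
rule 4 — Qualifying Works: [the proposal has been the subject of statutory consultation? no] OR [the proposal is accompanied by an ecological survey? yes] → satisfied.
rule 2 — Approved Scheme: not a Qualifying Works (rule 4)? no; the existing use is non-residential? no; the site adjoins protected open land? yes — 1 of 3 hold (need ≥2) → not satisfied.
rule 1 — Tier VI Scheme: [Class-D Scheme (rule 3)? no] OR [Reportable Works (rule 11)? no] OR [not an Approved Scheme (rule 2)? yes] → satisfied.

Yes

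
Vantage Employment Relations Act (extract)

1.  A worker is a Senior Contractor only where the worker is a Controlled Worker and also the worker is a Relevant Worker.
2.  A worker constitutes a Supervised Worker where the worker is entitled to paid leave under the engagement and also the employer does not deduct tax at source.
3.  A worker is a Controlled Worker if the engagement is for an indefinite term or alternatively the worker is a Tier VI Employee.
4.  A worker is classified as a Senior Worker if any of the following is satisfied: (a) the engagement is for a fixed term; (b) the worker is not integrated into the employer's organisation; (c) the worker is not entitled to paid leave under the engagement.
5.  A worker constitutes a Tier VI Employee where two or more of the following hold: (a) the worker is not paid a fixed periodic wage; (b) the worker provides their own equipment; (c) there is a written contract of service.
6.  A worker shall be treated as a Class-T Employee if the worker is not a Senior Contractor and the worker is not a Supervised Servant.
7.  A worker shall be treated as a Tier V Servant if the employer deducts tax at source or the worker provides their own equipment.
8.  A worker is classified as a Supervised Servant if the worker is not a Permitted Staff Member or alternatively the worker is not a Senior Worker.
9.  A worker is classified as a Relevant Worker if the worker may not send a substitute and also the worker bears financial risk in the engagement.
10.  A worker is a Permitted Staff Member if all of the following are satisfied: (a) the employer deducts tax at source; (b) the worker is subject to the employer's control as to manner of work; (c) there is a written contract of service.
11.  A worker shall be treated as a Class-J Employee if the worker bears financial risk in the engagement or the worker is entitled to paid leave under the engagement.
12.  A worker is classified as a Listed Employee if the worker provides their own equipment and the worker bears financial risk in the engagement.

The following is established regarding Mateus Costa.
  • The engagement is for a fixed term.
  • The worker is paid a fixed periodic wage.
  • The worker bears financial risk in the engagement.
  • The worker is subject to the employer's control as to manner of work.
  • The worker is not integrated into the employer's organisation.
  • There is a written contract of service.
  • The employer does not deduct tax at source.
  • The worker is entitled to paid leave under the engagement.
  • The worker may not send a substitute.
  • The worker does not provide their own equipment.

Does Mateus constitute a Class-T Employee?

paragraph 5 — Tier VI Employee: the worker is not paid a fixed periodic wage? no; the worker provides their own equipment? no; there is a written contract of service? yes — 1 of 3 hold (need ≥2) → not satisfied.
paragraph 3 — Controlled Worker: [the engagement is for an indefinite term? no] OR [Tier VI Employee (paragraph 5)? no] → not satisfied.
paragraph 9 — Relevant Worker: [the worker may not send a substitute? yes] AND [the worker bears financial risk in the engagement? yes] → satisfied.
paragraph 1 — Senior Contractor: [Controlled Worker (paragraph 3)? no] AND [Relevant Worker (paragraph 9)? yes] → not satisfied.
paragraph 10 — Permitted Staff Member: [the employer deducts tax at source? no] AND [the worker is subject to the employer's control as to manner of work? yes] AND [there is a written contract of service? yes] → not satisfied.
paragraph 4 — Senior Worker: [the engagement is for a fixed term? yes] OR [the worker is not integrated into the employer's organisation? yes] OR [the worker is not entitled to paid leave under the engagement? no] → satisfied.
paragraph 8 — Supervised Servant: [not a Permitted Staff Member (paragraph 10)? yes] OR [not a Senior Worker (paragraph 4)? no] → satisfied.
paragraph 6 — Class-T Employee: [not a Senior Contractor (paragraph 1)? yes] AND [not a Supervised Servant (paragraph 8)? no] → not satisfied.

No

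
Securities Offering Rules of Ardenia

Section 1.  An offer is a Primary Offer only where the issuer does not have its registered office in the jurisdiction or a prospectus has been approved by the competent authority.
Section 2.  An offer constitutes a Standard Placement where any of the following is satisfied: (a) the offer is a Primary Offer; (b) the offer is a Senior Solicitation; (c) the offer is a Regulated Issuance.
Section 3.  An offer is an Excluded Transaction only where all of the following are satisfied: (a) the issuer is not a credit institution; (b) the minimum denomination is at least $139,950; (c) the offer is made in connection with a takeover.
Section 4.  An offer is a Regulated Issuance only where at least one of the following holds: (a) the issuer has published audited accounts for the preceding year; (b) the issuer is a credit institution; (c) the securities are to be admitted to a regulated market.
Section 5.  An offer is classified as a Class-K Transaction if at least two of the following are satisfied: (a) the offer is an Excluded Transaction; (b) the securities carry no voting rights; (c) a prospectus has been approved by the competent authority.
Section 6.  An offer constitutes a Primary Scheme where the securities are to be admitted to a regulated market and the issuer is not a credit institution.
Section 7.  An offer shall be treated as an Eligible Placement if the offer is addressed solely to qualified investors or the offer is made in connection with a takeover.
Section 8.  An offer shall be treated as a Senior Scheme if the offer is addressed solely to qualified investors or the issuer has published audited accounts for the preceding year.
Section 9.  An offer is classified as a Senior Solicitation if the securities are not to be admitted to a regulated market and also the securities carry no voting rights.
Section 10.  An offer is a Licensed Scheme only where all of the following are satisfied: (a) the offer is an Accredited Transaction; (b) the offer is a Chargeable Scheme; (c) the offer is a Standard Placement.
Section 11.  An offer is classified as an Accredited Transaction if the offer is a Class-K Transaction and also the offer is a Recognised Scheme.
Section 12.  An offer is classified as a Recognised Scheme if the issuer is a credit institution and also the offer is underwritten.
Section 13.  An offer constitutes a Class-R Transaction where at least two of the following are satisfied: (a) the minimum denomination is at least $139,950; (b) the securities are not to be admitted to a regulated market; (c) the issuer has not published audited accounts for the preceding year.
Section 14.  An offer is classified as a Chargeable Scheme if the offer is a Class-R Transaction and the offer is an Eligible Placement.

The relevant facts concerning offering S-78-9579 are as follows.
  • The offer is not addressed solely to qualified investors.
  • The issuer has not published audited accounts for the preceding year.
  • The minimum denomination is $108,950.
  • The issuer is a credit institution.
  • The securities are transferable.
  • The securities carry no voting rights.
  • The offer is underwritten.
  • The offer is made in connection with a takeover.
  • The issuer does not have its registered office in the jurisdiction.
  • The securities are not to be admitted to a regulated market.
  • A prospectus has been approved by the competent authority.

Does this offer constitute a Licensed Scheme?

Yes

section 3 — Excluded Transaction: [the issuer is not a credit institution? no] AND [minimum denomination: $108,950 ≥ $139,950? no] AND [the offer is made in connection with a takeover? yes] → not satisfied.
section 5 — Class-K Transaction: Excluded Transaction (section 3)? no; the securities carry no voting rights? yes; a prospectus has been approved by the competent authority? yes — 2 of 3 hold (need ≥2) → satisfied.
section 12 — Recognised Scheme: [the issuer is a credit institution? yes] AND [the offer is underwritten? yes] → satisfied.
section 11 — Accredited Transaction: [Class-K Transaction (section 5)? yes] AND [Recognised Scheme (section 12)? yes] → satisfied.
section 13 — Class-R Transaction: minimum denomination: $108,950 ≥ $139,950? no; the securities are not to be admitted to a regulated market? yes; the issuer has not published audited accounts for the preceding year? yes — 2 of 3 hold (need ≥2) → satisfied.
section 7 — Eligible Placement: [the offer is addressed solely to qualified investors? no] OR [the offer is made in connection with a takeover? yes] → satisfied.
section 14 — Chargeable Scheme: [Class-R Transaction (section 13)? yes] AND [Eligible Placement (section 7)? yes] → satisfied.
section 1 — Primary Offer: [the issuer does not have its registered office in the jurisdiction? yes] OR [a prospectus has been approved by the competent authority? yes] → satisfied.
section 9 — Senior Solicitation: [the securities are not to be admitted to a regulated market? yes] AND [the securities carry no voting rights? yes] → satisfied.
section 4 — Regulated Issuance: [the issuer has published audited accounts for the preceding year? no] OR [the issuer is a credit institution? yes] OR [the securities are to be admitted to a regulated market? no] → satisfied.
section 2 — Standard Placement: [Primary Offer (section 1)? yes] OR [Senior Solicitation (section 9)? yes] OR [Regulated Issuance (section 4)? yes] → satisfied.
section 10 — Licensed Scheme: [Accredited Transaction (section 11)? yes] AND [Chargeable Scheme (section 14)? yes] AND [Standard Placement (section 2)? yes] → satisfied.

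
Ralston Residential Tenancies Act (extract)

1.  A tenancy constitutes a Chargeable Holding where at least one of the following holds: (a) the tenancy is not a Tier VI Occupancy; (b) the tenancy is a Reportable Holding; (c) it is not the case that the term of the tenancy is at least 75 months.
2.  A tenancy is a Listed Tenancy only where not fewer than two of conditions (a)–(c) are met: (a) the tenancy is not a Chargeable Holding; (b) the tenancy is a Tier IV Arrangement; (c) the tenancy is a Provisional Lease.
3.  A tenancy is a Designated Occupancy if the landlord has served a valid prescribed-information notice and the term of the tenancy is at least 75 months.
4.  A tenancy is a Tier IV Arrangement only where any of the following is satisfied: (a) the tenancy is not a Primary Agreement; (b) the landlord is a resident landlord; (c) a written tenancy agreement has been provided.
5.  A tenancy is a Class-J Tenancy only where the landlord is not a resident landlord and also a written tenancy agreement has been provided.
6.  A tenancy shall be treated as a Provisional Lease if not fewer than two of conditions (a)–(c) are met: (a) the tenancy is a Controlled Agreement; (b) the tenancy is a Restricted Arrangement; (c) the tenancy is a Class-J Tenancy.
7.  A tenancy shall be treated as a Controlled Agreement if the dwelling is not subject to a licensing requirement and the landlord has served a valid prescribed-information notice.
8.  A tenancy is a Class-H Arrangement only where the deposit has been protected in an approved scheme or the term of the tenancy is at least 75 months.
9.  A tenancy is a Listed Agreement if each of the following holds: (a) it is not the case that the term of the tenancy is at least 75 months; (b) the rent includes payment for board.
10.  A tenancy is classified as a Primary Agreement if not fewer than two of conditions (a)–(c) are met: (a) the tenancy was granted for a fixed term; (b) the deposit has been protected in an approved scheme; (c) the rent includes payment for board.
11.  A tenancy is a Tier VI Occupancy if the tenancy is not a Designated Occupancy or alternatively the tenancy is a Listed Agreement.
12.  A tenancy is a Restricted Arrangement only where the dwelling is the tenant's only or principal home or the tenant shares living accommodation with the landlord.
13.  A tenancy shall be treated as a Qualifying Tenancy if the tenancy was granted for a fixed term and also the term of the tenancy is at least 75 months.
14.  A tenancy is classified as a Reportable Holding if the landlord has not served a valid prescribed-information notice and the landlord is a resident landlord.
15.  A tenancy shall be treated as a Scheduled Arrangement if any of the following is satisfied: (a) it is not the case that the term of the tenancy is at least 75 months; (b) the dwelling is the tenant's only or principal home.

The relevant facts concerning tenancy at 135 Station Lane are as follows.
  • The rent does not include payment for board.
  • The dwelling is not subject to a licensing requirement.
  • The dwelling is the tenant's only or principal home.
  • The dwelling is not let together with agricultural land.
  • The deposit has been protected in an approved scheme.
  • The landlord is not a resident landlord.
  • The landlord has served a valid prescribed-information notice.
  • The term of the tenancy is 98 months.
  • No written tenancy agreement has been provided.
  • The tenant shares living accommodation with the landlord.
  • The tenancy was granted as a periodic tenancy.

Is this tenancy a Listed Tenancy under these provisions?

paragraph 3 — Designated Occupancy: [the landlord has served a valid prescribed-information notice? yes] AND [term of the tenancy: 98 months ≥ 75 months? yes] → satisfied.
paragraph 9 — Listed Agreement: [term of the tenancy: 98 months ≥ 75 months? yes, so negated condition no] AND [the rent includes payment for board? no] → not satisfied.
paragraph 11 — Tier VI Occupancy: [not a Designated Occupancy (paragraph 3)? no] OR [Listed Agreement (paragraph 9)? no] → not satisfied.
paragraph 14 — Reportable Holding: [the landlord has not served a valid prescribed-information notice? no] AND [the landlord is a resident landlord? no] → not satisfied.
paragraph 1 — Chargeable Holding: [not a Tier VI Occupancy (paragraph 11)? yes] OR [Reportable Holding (paragraph 14)? no] OR [term of the tenancy: 98 months ≥ 75 months? yes, so negated condition no] → satisfied.
paragraph 10 — Primary Agreement: the tenancy was granted for a fixed term? no; the deposit has been protected in an approved scheme? yes; the rent includes payment for board? no — 1 of 3 hold (need ≥2) → not satisfied.
paragraph 4 — Tier IV Arrangement: [not a Primary Agreement (paragraph 10)? yes] OR [the landlord is a resident landlord? no] OR [a written tenancy agreement has been provided? no] → satisfied.
paragraph 7 — Controlled Agreement: [the dwelling is not subject to a licensing requirement? yes] AND [the landlord has served a valid prescribed-information notice? yes] → satisfied.
paragraph 12 — Restricted Arrangement: [the dwelling is the tenant's only or principal home? yes] OR [the tenant shares living accommodation with the landlord? yes] → satisfied.
paragraph 5 — Class-J Tenancy: [the landlord is not a resident landlord? yes] AND [a written tenancy agreement has been provided? no] → not satisfied.
paragraph 6 — Provisional Lease: Controlled Agreement (paragraph 7)? yes; Restricted Arrangement (paragraph 12)? yes; Class-J Tenancy (paragraph 5)? no — 2 of 3 hold (need ≥2) → satisfied.
paragraph 2 — Listed Tenancy: not a Chargeable Holding (paragraph 1)? no; Tier IV Arrangement (paragraph 4)? yes; Provisional Lease (paragraph 6)? yes — 2 of 3 hold (need ≥2) → satisfied.

Yes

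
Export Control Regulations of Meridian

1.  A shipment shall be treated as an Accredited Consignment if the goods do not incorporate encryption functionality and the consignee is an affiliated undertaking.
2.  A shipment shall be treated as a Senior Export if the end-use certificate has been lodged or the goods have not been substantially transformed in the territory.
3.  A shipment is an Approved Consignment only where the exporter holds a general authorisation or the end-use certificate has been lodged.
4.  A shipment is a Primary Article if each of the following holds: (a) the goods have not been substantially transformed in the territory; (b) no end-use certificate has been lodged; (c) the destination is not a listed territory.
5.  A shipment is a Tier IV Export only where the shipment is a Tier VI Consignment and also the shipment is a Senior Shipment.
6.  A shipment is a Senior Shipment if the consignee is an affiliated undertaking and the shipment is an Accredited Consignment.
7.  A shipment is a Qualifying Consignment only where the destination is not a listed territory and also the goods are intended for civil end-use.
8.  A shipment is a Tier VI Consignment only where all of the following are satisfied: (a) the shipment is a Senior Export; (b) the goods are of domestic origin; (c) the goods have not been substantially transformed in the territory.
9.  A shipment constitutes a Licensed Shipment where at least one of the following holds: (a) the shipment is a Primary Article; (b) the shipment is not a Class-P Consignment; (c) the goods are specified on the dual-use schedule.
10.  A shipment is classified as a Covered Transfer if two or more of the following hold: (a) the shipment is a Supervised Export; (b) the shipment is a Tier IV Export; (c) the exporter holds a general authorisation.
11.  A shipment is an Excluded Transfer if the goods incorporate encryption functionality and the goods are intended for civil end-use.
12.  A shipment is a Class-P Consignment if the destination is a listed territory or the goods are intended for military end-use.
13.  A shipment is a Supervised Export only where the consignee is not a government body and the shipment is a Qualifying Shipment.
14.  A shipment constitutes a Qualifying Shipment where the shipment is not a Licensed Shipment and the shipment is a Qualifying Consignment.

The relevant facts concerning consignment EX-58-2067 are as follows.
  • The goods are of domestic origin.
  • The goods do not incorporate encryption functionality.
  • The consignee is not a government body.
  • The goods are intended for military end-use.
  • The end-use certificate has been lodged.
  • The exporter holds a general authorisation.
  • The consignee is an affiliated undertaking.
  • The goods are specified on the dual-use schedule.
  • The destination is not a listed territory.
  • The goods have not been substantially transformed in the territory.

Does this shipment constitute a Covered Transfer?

Yes

Under paragraph 4: the goods have not been substantially transformed in the territory? yes; and no end-use certificate has been lodged? no; and the destination is not a listed territory? yes. So the shipment is not a Primary Article.
Under paragraph 12: the destination is a listed territory? no; or the goods are intended for military end-use? yes. So the shipment is a Class-P Consignment.
Under paragraph 9: Primary Article (paragraph 4)? no; or not a Class-P Consignment (paragraph 12)? no; or the goods are specified on the dual-use schedule? yes. So the shipment is a Licensed Shipment.
Under paragraph 7: the destination is not a listed territory? yes; and the goods are intended for civil end-use? no. So the shipment is not a Qualifying Consignment.
Under paragraph 14: not a Licensed Shipment (paragraph 9)? no; and Qualifying Consignment (paragraph 7)? no. So the shipment is not a Qualifying Shipment.
Under paragraph 13: the consignee is not a government body? yes; and Qualifying Shipment (paragraph 14)? no. So the shipment is not a Supervised Export.
Under paragraph 2: the end-use certificate has been lodged? yes; or the goods have not been substantially transformed in the territory? yes. So the shipment is a Senior Export.
Under paragraph 8: Senior Export (paragraph 2)? yes; and the goods are of domestic origin? yes; and the goods have not been substantially transformed in the territory? yes. So the shipment is a Tier VI Consignment.
Under paragraph 1: the goods do not incorporate encryption functionality? yes; and the consignee is an affiliated undertaking? yes. So the shipment is an Accredited Consignment.
Under paragraph 6: the consignee is an affiliated undertaking? yes; and Accredited Consignment (paragraph 1)? yes. So the shipment is a Senior Shipment.
Under paragraph 5: Tier VI Consignment (paragraph 8)? yes; and Senior Shipment (paragraph 6)? yes. So the shipment is a Tier IV Export.
Under paragraph 10: Supervised Export (paragraph 13)? no; Tier IV Export (paragraph 5)? yes; the exporter holds a general authorisation? yes — 2 of 3 hold (need ≥2) → satisfied.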